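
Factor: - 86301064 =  - 2^3*41^1*107^1*2459^1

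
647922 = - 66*( - 9817 ) 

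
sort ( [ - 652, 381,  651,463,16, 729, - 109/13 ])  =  [ - 652,  -  109/13 , 16,381,  463 , 651, 729 ] 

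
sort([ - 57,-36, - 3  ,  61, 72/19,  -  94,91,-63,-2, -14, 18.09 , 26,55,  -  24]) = [ - 94 , - 63, - 57, - 36,  -  24,-14, - 3,-2, 72/19 , 18.09 , 26,55, 61,91 ]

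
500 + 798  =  1298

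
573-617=-44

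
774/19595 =774/19595  =  0.04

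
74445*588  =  43773660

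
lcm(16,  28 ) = 112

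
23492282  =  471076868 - 447584586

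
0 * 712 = 0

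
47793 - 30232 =17561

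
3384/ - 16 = - 212 + 1/2 = - 211.50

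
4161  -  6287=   -  2126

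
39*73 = 2847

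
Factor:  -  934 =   -  2^1*467^1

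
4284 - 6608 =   -  2324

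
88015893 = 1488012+86527881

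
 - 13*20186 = -262418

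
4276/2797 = 1 + 1479/2797 = 1.53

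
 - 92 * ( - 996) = 91632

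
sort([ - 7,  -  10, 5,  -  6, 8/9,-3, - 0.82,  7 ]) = [ - 10, - 7,  -  6, - 3, - 0.82,8/9, 5,7]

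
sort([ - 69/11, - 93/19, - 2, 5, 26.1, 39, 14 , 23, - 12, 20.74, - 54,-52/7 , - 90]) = [ - 90, - 54, - 12,-52/7 ,-69/11,-93/19, - 2, 5,14,20.74, 23, 26.1, 39 ]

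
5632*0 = 0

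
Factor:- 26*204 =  - 2^3* 3^1*13^1*17^1 = - 5304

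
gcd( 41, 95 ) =1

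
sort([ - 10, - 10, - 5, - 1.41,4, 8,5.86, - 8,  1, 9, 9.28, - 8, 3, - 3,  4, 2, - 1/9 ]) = [- 10, - 10, - 8, - 8, - 5, - 3, - 1.41,-1/9,1, 2, 3,4, 4,5.86, 8, 9, 9.28]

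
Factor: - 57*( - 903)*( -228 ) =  - 2^2*3^3* 7^1*19^2*43^1 = -  11735388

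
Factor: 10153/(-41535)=- 11/45 = - 3^( - 2 )*5^( - 1) * 11^1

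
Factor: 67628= 2^2*11^1*29^1 *53^1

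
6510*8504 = 55361040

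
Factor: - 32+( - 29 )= - 61^1=- 61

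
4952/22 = 2476/11 = 225.09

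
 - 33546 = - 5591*6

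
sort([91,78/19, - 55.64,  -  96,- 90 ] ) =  [- 96,-90,-55.64,78/19,91 ]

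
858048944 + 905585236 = 1763634180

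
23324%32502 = 23324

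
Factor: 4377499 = 7^1*773^1 * 809^1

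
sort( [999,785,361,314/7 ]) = [ 314/7,361,785,  999 ] 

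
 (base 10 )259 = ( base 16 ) 103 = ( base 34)7L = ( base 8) 403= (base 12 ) 197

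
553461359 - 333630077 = 219831282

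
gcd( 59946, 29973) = 29973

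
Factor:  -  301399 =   -  7^2*6151^1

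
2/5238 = 1/2619 = 0.00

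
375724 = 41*9164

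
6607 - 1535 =5072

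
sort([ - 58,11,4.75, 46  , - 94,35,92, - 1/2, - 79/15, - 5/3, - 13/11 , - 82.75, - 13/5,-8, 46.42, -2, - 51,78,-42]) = [-94, - 82.75,  -  58, -51, - 42, - 8,  -  79/15, -13/5,- 2, - 5/3, - 13/11, - 1/2,4.75,  11,35,46, 46.42,78, 92]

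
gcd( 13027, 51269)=1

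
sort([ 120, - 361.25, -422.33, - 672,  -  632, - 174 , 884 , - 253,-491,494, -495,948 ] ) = [ - 672, - 632, - 495, - 491, - 422.33,-361.25, - 253 , - 174,120,494, 884 , 948] 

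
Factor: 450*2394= 1077300 = 2^2*3^4 * 5^2*7^1*19^1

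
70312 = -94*( - 748 )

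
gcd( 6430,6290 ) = 10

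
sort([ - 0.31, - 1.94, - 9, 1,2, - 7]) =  [ - 9, - 7, - 1.94 , - 0.31,  1,2]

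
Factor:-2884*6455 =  - 18616220= - 2^2*5^1*7^1 * 103^1*1291^1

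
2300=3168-868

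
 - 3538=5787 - 9325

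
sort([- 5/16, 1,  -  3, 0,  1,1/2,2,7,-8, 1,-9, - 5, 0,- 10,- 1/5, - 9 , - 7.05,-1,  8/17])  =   [ - 10, - 9, - 9, - 8,-7.05,-5, - 3 , -1,-5/16, - 1/5,  0,0, 8/17,  1/2,  1, 1,1, 2, 7]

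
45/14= 45/14 = 3.21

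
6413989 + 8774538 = 15188527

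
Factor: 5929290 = 2^1*3^2*5^1*65881^1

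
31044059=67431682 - 36387623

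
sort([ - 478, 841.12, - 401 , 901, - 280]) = [ - 478 , - 401, - 280,841.12, 901 ] 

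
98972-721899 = - 622927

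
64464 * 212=13666368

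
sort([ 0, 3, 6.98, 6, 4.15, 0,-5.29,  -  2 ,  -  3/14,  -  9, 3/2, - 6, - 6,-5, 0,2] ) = [ - 9,-6, - 6 ,-5.29,-5, - 2, - 3/14, 0,0, 0,3/2,2,3  ,  4.15, 6, 6.98]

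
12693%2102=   81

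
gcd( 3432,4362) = 6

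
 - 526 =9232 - 9758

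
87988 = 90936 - 2948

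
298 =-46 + 344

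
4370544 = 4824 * 906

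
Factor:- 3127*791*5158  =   - 2^1*7^1 * 53^1*59^1*113^1*2579^1 = - 12758091206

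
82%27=1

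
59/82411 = 59/82411=0.00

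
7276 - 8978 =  - 1702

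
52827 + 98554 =151381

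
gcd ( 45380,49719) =1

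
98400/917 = 98400/917 = 107.31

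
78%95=78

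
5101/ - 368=-14 + 51/368 = - 13.86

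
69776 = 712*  98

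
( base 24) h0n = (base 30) ar5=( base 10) 9815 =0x2657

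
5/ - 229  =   - 5/229 = - 0.02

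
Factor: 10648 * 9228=98259744 = 2^5* 3^1*11^3*769^1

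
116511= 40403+76108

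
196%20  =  16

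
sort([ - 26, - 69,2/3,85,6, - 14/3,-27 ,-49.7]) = [ -69, - 49.7, - 27, - 26, - 14/3,2/3, 6,  85]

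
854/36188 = 427/18094  =  0.02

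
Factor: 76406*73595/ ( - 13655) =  - 1124619914/2731 = - 2^1*11^1*23^1*41^1*151^1*359^1 * 2731^( - 1) 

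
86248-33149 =53099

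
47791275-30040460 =17750815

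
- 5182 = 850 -6032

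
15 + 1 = 16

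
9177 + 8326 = 17503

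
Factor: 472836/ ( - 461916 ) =-433/423  =  -3^( - 2 ) * 47^( - 1 )*  433^1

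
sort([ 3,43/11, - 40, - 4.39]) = [ - 40, - 4.39,3,43/11]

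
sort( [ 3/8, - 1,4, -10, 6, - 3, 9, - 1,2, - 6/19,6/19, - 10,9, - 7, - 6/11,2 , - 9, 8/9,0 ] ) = [  -  10, - 10, - 9, - 7, - 3, - 1, - 1,  -  6/11, - 6/19 , 0,6/19,3/8, 8/9,2, 2,  4 , 6 , 9, 9]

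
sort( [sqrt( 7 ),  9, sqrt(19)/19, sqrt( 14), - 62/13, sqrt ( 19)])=[ - 62/13, sqrt (19)/19, sqrt( 7), sqrt ( 14), sqrt( 19 ), 9]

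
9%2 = 1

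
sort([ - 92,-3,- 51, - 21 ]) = [ - 92, - 51, - 21, - 3]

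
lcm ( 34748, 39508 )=2884084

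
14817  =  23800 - 8983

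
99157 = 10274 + 88883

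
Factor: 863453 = 461^1*1873^1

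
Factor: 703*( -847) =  - 7^1*11^2*  19^1*37^1 = - 595441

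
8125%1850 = 725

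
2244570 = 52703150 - 50458580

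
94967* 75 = 7122525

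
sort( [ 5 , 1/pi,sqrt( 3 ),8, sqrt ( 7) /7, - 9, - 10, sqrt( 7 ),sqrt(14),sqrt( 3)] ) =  [ - 10, -9,1/pi,sqrt (7) /7,sqrt( 3),sqrt( 3),  sqrt( 7),  sqrt( 14),  5, 8]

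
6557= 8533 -1976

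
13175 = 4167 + 9008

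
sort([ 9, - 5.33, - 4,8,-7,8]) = [ - 7, - 5.33, - 4 , 8,  8,  9 ]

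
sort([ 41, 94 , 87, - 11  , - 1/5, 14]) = [ - 11, - 1/5 , 14, 41,87, 94 ]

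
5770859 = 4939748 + 831111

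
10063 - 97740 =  - 87677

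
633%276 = 81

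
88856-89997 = -1141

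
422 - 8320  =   - 7898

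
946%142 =94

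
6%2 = 0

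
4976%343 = 174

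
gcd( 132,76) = 4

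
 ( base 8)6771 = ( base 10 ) 3577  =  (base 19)9h5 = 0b110111111001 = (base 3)11220111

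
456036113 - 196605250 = 259430863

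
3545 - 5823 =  - 2278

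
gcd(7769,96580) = 1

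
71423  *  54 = 3856842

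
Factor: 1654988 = 2^2 * 23^1*17989^1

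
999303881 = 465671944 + 533631937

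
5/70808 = 5/70808 = 0.00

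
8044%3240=1564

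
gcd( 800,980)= 20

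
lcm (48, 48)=48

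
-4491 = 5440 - 9931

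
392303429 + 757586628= 1149890057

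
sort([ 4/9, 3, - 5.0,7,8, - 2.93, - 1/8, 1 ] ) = [ - 5.0 ,-2.93, - 1/8,4/9 , 1,3,7, 8]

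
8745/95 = 92  +  1/19 = 92.05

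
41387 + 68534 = 109921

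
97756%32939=31878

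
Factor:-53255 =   -  5^1*10651^1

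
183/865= 183/865 = 0.21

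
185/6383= 185/6383 = 0.03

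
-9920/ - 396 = 2480/99 =25.05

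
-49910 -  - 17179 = -32731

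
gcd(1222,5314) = 2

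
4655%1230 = 965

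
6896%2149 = 449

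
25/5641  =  25/5641 = 0.00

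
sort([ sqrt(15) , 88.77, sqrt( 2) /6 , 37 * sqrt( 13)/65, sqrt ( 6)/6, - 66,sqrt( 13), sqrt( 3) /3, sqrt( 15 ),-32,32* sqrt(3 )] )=[ - 66 ,-32,sqrt (2) /6,sqrt( 6 ) /6,sqrt( 3 )/3,  37*sqrt(13 )/65,sqrt( 13) , sqrt( 15),sqrt(15 ),32*sqrt( 3), 88.77] 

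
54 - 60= - 6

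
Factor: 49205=5^1*13^1*757^1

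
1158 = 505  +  653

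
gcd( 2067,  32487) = 39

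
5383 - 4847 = 536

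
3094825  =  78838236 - 75743411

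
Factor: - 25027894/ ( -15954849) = 2^1*3^(-2 ) * 43^( - 1)*967^1*12941^1*41227^( - 1 ) 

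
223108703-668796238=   -  445687535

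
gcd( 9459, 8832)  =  3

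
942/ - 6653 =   -  1 + 5711/6653 = - 0.14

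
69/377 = 69/377= 0.18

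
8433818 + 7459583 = 15893401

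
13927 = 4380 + 9547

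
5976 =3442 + 2534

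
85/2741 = 85/2741 = 0.03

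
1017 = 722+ 295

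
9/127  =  9/127=0.07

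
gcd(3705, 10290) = 15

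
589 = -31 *(-19 )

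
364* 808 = 294112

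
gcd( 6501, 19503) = 6501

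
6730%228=118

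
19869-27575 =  - 7706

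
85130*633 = 53887290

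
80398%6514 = 2230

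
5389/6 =5389/6= 898.17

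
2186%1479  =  707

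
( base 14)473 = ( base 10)885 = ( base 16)375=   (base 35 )PA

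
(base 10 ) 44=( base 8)54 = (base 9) 48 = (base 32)1C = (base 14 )32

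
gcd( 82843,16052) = 1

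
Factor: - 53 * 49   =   - 2597 = - 7^2 *53^1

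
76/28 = 2 +5/7= 2.71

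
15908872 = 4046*3932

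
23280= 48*485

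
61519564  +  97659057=159178621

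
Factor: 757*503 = 380771= 503^1*757^1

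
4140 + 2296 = 6436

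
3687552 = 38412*96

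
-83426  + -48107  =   - 131533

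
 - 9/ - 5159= 9/5159 = 0.00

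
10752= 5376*2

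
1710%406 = 86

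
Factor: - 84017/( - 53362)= 2^(-1)*26681^(-1)*84017^1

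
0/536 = 0 = 0.00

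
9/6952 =9/6952 = 0.00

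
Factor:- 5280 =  - 2^5*3^1*5^1*11^1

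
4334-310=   4024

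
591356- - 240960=832316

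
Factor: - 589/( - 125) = 5^( - 3)*19^1 * 31^1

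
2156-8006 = - 5850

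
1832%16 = 8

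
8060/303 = 8060/303= 26.60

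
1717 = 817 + 900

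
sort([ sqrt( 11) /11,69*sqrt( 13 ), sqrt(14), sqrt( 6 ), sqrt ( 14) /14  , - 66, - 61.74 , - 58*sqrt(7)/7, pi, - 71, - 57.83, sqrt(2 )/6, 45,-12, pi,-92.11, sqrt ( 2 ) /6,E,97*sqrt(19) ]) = [ - 92.11,-71,- 66,-61.74, - 57.83 , - 58 * sqrt( 7) /7, - 12, sqrt( 2)/6,sqrt ( 2 ) /6, sqrt( 14) /14, sqrt( 11 )/11, sqrt( 6), E, pi, pi,sqrt( 14), 45,69*sqrt( 13 ),  97*sqrt( 19) ]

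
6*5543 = 33258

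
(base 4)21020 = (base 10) 584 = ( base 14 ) 2DA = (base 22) 14c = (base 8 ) 1110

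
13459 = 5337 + 8122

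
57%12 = 9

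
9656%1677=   1271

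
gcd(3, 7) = 1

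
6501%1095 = 1026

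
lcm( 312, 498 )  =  25896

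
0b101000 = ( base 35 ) 15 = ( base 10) 40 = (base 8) 50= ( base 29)1b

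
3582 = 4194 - 612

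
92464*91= 8414224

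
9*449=4041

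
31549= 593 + 30956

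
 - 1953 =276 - 2229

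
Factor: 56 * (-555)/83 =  - 2^3*3^1 * 5^1*7^1* 37^1 * 83^( -1 )= - 31080/83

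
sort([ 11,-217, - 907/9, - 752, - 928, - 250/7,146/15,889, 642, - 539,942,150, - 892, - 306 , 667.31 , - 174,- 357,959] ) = [ - 928,- 892, - 752 , - 539, - 357, - 306, - 217,-174,-907/9, - 250/7,146/15,11, 150,642 , 667.31,889, 942,959]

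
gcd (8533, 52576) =53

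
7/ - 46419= - 7/46419 = - 0.00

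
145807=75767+70040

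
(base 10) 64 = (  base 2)1000000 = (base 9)71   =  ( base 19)37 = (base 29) 26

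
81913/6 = 81913/6 = 13652.17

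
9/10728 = 1/1192 = 0.00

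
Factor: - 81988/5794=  -40994/2897 = -2^1* 103^1*199^1*2897^( - 1 )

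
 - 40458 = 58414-98872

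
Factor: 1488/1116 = 4/3= 2^2*3^( - 1)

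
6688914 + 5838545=12527459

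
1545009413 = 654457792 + 890551621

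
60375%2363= 1300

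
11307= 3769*3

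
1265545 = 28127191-26861646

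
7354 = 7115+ 239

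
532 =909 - 377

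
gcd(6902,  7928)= 2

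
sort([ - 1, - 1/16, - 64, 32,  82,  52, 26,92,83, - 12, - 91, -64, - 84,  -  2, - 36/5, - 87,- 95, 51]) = [ - 95, - 91,  -  87, - 84, - 64,-64,  -  12, - 36/5, - 2 , - 1, - 1/16,26 , 32,51 , 52, 82, 83,92 ]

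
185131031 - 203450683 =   -  18319652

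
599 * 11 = 6589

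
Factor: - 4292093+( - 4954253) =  -9246346 = - 2^1*257^1*17989^1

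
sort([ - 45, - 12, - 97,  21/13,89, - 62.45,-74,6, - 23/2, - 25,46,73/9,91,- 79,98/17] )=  [ - 97, -79, - 74  , - 62.45, - 45,-25, - 12, - 23/2,21/13, 98/17, 6,73/9, 46 , 89,91 ] 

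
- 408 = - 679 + 271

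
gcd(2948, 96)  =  4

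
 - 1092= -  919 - 173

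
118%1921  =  118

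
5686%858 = 538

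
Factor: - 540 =  -  2^2*3^3*5^1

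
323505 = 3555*91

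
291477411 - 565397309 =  - 273919898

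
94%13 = 3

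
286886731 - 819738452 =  - 532851721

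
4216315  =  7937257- 3720942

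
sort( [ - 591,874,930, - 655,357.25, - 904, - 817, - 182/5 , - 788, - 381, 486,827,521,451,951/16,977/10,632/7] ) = [ - 904, - 817, - 788, - 655,-591, - 381, - 182/5, 951/16, 632/7,977/10,  357.25,451, 486, 521,827,874,930]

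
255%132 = 123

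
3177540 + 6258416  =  9435956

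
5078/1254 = 4+ 31/627 = 4.05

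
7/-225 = -1 + 218/225 =-0.03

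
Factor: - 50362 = -2^1 * 13^2*149^1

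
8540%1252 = 1028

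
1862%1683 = 179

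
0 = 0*365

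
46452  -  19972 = 26480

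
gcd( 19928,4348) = 4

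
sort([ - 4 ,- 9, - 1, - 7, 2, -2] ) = [ - 9,- 7, - 4, - 2, - 1,2]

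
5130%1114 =674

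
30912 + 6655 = 37567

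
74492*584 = 43503328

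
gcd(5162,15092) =2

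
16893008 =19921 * 848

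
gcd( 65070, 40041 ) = 27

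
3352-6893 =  - 3541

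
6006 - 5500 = 506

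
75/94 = 75/94 = 0.80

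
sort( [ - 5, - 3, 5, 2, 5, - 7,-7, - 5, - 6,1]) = [ - 7,-7, - 6,-5, - 5, - 3,  1,2,  5, 5]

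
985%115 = 65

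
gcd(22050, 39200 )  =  2450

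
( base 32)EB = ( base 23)jm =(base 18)179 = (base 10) 459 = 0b111001011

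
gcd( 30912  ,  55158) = 6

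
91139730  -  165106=90974624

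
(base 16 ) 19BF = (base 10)6591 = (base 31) 6QJ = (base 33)61O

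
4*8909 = 35636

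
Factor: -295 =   -  5^1*59^1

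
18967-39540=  - 20573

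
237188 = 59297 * 4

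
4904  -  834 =4070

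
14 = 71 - 57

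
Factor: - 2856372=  - 2^2*3^1 * 238031^1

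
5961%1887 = 300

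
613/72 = 613/72 = 8.51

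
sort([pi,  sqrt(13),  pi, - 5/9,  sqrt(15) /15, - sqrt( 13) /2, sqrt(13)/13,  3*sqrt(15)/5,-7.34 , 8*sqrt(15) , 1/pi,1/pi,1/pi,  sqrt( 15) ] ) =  [-7.34 , - sqrt( 13) /2, - 5/9 , sqrt( 15 )/15,sqrt( 13)/13, 1/pi , 1/pi, 1/pi , 3*sqrt( 15 ) /5,pi,pi, sqrt ( 13), sqrt(15),8*sqrt(15 ) ] 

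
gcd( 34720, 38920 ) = 280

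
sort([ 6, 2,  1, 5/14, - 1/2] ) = [ - 1/2, 5/14, 1,2,  6]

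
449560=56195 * 8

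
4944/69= 1648/23 = 71.65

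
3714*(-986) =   -  3662004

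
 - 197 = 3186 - 3383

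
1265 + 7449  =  8714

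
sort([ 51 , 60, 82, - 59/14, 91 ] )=[ - 59/14, 51,60,82,91]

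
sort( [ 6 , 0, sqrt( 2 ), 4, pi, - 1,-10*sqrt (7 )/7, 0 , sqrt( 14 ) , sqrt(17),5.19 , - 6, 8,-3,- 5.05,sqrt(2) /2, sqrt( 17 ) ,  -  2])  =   [  -  6 , - 5.05 , - 10*sqrt(7)/7 , - 3, - 2 , - 1,0,0,sqrt( 2) /2,sqrt( 2),  pi,sqrt(14 )  ,  4 , sqrt( 17), sqrt ( 17), 5.19,6,  8]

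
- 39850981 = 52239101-92090082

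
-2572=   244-2816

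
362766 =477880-115114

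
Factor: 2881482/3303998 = 1440741/1651999  =  3^1*97^1 *281^ ( - 1)*4951^1*5879^( - 1)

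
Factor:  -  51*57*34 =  - 98838 = -2^1*3^2 * 17^2 * 19^1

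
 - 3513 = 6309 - 9822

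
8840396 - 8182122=658274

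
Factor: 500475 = 3^1*5^2*6673^1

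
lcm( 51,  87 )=1479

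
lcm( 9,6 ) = 18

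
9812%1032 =524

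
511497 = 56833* 9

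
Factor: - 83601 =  -3^2* 7^1*1327^1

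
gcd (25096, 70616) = 8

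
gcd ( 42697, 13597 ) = 1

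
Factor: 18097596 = 2^2 * 3^2*11^1*23^1*1987^1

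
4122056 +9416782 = 13538838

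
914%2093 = 914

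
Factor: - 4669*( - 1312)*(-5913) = - 2^5 * 3^4*7^1*23^1*29^1 * 41^1*73^1 = - 36221429664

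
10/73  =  10/73 = 0.14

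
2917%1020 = 877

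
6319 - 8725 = - 2406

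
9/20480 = 9/20480 = 0.00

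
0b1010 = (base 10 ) 10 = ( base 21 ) a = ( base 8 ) 12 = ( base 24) a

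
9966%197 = 116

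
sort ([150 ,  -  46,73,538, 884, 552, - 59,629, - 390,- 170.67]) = [  -  390, - 170.67,-59,-46,73, 150, 538 , 552,629,884 ] 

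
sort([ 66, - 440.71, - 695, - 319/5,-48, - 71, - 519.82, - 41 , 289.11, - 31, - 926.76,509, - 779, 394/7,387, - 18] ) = [ - 926.76, - 779,-695, - 519.82, - 440.71,-71, - 319/5 , - 48, - 41, - 31, - 18,394/7,66,289.11, 387,  509]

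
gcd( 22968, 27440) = 8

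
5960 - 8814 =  - 2854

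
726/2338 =363/1169  =  0.31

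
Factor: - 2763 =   -  3^2  *  307^1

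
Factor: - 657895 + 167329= - 2^1*3^1*81761^1 = -490566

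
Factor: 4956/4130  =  6/5 = 2^1*3^1*5^ ( - 1) 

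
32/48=2/3 = 0.67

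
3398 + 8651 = 12049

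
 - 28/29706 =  - 14/14853 = -0.00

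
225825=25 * 9033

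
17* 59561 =1012537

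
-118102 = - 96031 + -22071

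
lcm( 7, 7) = 7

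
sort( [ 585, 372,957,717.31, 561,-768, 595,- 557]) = [-768,  -  557, 372, 561, 585, 595, 717.31,957]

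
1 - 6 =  - 5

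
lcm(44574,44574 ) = 44574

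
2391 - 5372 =-2981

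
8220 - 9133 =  - 913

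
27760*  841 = 23346160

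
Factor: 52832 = 2^5*13^1 * 127^1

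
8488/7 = 1212 + 4/7   =  1212.57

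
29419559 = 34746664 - 5327105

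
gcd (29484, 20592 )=468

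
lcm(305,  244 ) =1220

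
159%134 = 25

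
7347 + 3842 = 11189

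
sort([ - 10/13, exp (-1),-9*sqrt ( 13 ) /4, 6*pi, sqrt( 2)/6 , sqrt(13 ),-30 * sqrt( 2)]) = [ -30 * sqrt(2 ), - 9*sqrt( 13 )/4, - 10/13, sqrt (2)/6, exp(-1), sqrt ( 13), 6*pi]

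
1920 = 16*120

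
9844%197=191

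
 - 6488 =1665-8153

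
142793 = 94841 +47952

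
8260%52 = 44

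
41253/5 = 41253/5  =  8250.60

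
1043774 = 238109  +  805665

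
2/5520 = 1/2760 = 0.00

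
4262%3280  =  982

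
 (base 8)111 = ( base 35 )23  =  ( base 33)27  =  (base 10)73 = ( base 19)3g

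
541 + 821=1362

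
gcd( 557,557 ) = 557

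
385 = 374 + 11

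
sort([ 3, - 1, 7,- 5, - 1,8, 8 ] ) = [ - 5, - 1 , - 1,3,  7, 8, 8]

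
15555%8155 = 7400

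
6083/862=7 + 49/862 = 7.06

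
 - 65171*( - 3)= 195513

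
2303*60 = 138180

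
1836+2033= 3869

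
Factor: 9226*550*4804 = 2^4*5^2*7^1*11^1 *659^1*1201^1 = 24376937200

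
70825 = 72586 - 1761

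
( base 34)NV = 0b1100101101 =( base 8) 1455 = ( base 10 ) 813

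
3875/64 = 60 + 35/64 = 60.55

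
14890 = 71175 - 56285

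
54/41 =1 + 13/41= 1.32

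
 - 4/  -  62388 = 1/15597 = 0.00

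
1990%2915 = 1990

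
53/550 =53/550 = 0.10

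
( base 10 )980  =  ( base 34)SS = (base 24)1GK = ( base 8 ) 1724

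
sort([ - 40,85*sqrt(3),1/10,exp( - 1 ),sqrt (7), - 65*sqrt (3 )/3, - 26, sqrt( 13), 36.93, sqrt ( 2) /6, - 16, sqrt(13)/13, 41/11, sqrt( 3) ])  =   [-40, - 65*sqrt(3 ) /3 , - 26,-16,1/10,sqrt(2)/6 , sqrt (13) /13,exp( - 1),sqrt( 3 ),sqrt( 7),sqrt(13), 41/11,36.93,85*sqrt(3)] 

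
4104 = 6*684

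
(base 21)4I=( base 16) 66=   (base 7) 204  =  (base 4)1212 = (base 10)102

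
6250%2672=906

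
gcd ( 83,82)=1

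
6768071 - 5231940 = 1536131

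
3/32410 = 3/32410 = 0.00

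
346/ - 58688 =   -  1 + 29171/29344 = - 0.01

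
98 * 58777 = 5760146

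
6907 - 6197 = 710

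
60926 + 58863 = 119789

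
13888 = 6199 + 7689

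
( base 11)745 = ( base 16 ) 380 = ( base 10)896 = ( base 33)r5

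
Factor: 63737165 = 5^1*17^1*41^1 * 18289^1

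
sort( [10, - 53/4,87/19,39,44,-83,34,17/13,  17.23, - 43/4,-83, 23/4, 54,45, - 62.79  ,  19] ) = [ - 83, - 83,- 62.79, - 53/4,- 43/4,17/13, 87/19,23/4,10,17.23, 19,34,39,44,45, 54] 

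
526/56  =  263/28 = 9.39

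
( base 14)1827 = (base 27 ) 5Q0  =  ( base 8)10373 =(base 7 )15450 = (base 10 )4347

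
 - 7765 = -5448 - 2317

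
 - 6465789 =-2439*2651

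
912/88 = 10 + 4/11 = 10.36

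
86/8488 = 43/4244= 0.01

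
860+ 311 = 1171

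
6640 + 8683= 15323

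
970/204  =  4 + 77/102  =  4.75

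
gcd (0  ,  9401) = 9401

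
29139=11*2649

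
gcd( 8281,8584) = 1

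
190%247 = 190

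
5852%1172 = 1164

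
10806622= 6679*1618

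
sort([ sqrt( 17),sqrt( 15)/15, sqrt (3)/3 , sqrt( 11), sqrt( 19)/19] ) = [ sqrt( 19)/19,sqrt(15)/15, sqrt(3) /3,sqrt ( 11) , sqrt( 17)] 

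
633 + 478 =1111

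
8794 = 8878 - 84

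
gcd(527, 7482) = 1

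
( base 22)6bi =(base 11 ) 2417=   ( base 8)6134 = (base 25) 51E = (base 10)3164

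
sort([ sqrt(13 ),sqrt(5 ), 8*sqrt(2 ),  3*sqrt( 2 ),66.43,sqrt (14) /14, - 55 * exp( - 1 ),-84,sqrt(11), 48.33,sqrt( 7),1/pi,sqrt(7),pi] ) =[ - 84 , - 55*exp( - 1 ),sqrt( 14) /14, 1/pi,sqrt (5 ),sqrt( 7), sqrt( 7), pi, sqrt(11 ),sqrt( 13),3 * sqrt ( 2),8*sqrt( 2),48.33 , 66.43]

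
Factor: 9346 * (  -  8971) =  - 2^1*4673^1*8971^1  =  - 83842966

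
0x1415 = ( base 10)5141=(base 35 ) 46v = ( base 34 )4f7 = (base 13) 2456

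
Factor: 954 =2^1*3^2*53^1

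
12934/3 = 4311+ 1/3 = 4311.33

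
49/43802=49/43802 = 0.00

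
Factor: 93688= 2^3*7^2 *239^1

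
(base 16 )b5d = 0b101101011101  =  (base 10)2909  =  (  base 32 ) 2qt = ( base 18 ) 8HB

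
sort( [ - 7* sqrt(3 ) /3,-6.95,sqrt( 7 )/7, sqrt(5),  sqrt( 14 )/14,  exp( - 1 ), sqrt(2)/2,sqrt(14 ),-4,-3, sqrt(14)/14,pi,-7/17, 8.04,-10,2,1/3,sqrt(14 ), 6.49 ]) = [-10, - 6.95,-7*sqrt ( 3 ) /3,- 4,-3, - 7/17,sqrt (14 )/14,sqrt( 14 ) /14,1/3, exp( - 1),sqrt( 7)/7,sqrt(2 )/2,  2, sqrt(5),pi , sqrt( 14),sqrt(14),6.49, 8.04]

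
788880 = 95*8304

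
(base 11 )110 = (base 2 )10000100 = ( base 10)132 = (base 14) 96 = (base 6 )340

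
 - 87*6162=-536094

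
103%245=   103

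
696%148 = 104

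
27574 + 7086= 34660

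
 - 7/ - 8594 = 7/8594= 0.00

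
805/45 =17+8/9 = 17.89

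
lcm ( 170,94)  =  7990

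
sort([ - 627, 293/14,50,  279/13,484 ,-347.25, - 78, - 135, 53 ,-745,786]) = [ - 745 , - 627,-347.25, - 135,- 78, 293/14,  279/13,50,53, 484 , 786 ]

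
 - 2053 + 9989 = 7936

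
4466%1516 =1434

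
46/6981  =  46/6981 = 0.01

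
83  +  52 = 135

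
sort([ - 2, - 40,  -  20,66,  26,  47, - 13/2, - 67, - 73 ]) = [- 73, - 67,-40,-20,-13/2,-2,26,47,66 ] 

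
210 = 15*14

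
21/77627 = 21/77627= 0.00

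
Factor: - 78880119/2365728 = - 26293373/788576  =  - 2^( - 5)*17^1*19^(-1)*1297^( - 1)*1546669^1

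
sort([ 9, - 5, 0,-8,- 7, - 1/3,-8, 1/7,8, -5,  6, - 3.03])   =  [-8,  -  8, - 7, - 5 , - 5,- 3.03, -1/3,  0,1/7, 6,8,9 ]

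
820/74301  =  820/74301 = 0.01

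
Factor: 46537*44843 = 2086858691 = 173^1 * 269^1*44843^1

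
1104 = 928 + 176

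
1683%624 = 435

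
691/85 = 691/85  =  8.13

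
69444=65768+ 3676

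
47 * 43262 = 2033314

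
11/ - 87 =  - 1 + 76/87 = - 0.13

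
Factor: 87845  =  5^1*17569^1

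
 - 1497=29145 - 30642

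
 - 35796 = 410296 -446092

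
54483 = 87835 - 33352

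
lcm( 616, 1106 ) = 48664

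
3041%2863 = 178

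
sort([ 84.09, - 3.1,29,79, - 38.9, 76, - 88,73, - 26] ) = [-88, - 38.9, - 26, - 3.1 , 29,73,76,79, 84.09 ]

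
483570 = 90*5373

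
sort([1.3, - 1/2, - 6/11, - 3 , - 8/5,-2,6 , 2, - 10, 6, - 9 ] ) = [  -  10,- 9,-3, - 2, - 8/5,  -  6/11 ,-1/2 , 1.3, 2,6,6]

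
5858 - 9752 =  - 3894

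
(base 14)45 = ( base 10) 61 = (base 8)75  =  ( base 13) 49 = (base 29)23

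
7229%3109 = 1011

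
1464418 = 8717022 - 7252604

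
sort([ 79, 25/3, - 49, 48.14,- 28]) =[ - 49, - 28,  25/3,48.14,79 ] 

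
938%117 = 2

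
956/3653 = 956/3653  =  0.26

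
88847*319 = 28342193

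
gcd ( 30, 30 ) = 30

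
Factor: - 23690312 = -2^3 * 2961289^1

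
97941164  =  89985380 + 7955784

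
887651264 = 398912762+488738502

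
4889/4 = 4889/4 = 1222.25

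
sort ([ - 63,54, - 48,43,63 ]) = [ - 63, - 48, 43, 54,  63]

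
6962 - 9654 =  - 2692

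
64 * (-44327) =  - 2836928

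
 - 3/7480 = - 1 + 7477/7480  =  - 0.00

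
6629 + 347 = 6976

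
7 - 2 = 5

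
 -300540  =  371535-672075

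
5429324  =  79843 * 68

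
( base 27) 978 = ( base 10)6758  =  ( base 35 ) 5I3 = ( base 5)204013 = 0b1101001100110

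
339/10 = 339/10 = 33.90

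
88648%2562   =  1540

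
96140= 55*1748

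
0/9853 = 0 = 0.00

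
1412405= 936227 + 476178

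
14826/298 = 7413/149 = 49.75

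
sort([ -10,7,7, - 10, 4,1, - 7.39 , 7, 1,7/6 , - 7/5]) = [ - 10, - 10,-7.39,-7/5,  1, 1 , 7/6, 4,7,7, 7 ] 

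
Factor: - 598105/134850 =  - 2^( - 1)*3^( - 1 )*5^(  -  1 )*29^(- 1)*31^( - 1)*37^1*53^1*61^1 = -  119621/26970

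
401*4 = 1604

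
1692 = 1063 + 629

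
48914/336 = 145+97/168 = 145.58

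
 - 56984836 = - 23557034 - 33427802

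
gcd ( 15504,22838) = 38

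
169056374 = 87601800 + 81454574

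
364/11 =33+1/11 = 33.09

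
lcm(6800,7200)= 122400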